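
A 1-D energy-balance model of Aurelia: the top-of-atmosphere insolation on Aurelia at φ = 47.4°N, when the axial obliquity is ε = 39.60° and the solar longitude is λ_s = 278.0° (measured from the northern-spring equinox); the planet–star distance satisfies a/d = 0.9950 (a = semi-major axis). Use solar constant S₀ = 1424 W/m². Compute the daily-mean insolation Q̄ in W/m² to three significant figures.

Solar declination: sin δ = sin ε · sin λ_s = sin 39.60° × sin 278.0° = -0.63122, so δ = -39.140°.
cos H₀ = −tan(+47.4°) tan(-39.140°) = 0.8850, H₀ = 0.4842 rad.
Bracket: H₀ sin φ sin δ + cos φ cos δ sin H₀ = 0.4842×0.73610×-0.63122 + 0.67688×0.77560×0.46550 = -0.224979 + 0.244382 = 0.019403.
Inverse-square distance factor (a/d)² = 0.9950² = 0.990025.
Q̄ = (S₀/π) × 0.990025 × [bracket] = (1424/π) × 0.990025 × 0.019403 = 8.707 W/m².

Q̄ ≈ 8.71 W/m²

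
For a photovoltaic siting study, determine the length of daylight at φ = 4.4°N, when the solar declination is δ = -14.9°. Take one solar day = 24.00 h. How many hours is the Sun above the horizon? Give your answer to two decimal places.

cos H₀ = −tan φ · tan δ = −tan(+4.4°) × tan(-14.900°) = 0.0205, so H₀ = 1.5503 rad = 88.83°.
Daylight = 2H₀/(2π) × 24.00 h = (1.5503/π) × 24.00 = 11.84 h.

11.84 h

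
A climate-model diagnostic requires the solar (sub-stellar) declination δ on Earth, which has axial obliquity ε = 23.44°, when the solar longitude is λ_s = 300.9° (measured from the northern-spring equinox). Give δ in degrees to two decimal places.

sin δ = sin ε · sin λ_s = sin 23.44° × sin 300.9° = -0.341328.
δ = arcsin(-0.341328) = -19.96°.

δ = -19.96°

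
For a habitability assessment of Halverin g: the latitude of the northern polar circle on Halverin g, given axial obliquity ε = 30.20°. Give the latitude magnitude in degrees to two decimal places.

59.80°

The polar circle is the lowest latitude that experiences at least one full rotation of continuous daylight at the northern-summer solstice; it lies at |ϕ| = 90° − ε = 90° − 30.20° = 59.80°.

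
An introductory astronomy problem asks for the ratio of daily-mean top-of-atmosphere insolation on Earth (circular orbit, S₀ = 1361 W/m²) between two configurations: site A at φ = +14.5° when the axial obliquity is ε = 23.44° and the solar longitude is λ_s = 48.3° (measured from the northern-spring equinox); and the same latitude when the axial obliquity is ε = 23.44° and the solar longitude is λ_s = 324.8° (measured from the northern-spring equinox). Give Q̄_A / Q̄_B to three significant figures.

— Configuration A (φ=+14.5°):
Solar declination: sin δ = sin ε · sin λ_s = sin 23.44° × sin 48.3° = 0.29700, so δ = +17.278°.
cos H₀ = −tan(+14.5°) tan(+17.278°) = -0.0804, H₀ = 1.6513 rad.
Bracket: H₀ sin φ sin δ + cos φ cos δ sin H₀ = 1.6513×0.25038×0.29700 + 0.96815×0.95488×0.99676 = 0.122795 + 0.921472 = 1.044267.
Q̄ = (S₀/π) × [bracket] = (1361/π) × 1.044267 = 452.40 W/m².
— Configuration B (φ=+14.5°):
Solar declination: sin δ = sin ε · sin λ_s = sin 23.44° × sin 324.8° = -0.22930, so δ = -13.256°.
cos H₀ = −tan(+14.5°) tan(-13.256°) = 0.0609, H₀ = 1.5098 rad.
Bracket: H₀ sin φ sin δ + cos φ cos δ sin H₀ = 1.5098×0.25038×-0.22930 + 0.96815×0.97336×0.99814 = -0.086681 + 0.940606 = 0.853925.
Q̄ = (S₀/π) × [bracket] = (1361/π) × 0.853925 = 369.94 W/m².
Ratio Q̄_A / Q̄_B = 452.40 / 369.94 = 1.223.

Q̄_A / Q̄_B ≈ 1.22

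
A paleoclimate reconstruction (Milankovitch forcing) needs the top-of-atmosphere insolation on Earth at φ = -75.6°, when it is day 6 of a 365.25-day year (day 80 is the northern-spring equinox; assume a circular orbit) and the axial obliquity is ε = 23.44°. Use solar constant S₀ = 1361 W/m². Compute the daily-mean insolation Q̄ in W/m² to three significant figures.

Q̄ ≈ 501 W/m²

Solar longitude: λ_s = 360° × (6 − 80)/365.25 = -72.936°, i.e. -72.936° + 360° = 287.064°.
sin δ = sin 23.44° × sin 287.064° = -0.38028, so δ = -22.351°.
cos H₀ = −tan(-75.6°) tan(-22.351°) = -1.6014 ≤ −1 ⇒ polar day, H₀ = π.
Bracket: H₀ sin φ sin δ + cos φ cos δ sin H₀ = 3.1416×-0.96858×-0.38028 + 0.24869×0.92487×0.00000 = 1.157151 + 0.000000 = 1.157151.
Q̄ = (S₀/π) × [bracket] = (1361/π) × 1.157151 = 501.3 W/m².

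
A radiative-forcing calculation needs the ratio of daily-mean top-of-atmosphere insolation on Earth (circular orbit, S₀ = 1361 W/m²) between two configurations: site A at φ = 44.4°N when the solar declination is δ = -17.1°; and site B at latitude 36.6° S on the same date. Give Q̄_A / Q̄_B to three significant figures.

Q̄_A / Q̄_B ≈ 0.368

— Configuration A (φ=+44.4°):
cos H₀ = −tan(+44.4°) tan(-17.100°) = 0.3013, H₀ = 1.2648 rad.
Bracket: H₀ sin φ sin δ + cos φ cos δ sin H₀ = 1.2648×0.69966×-0.29404 + 0.71447×0.95579×0.95354 = -0.260205 + 0.651157 = 0.390952.
Q̄ = (S₀/π) × [bracket] = (1361/π) × 0.390952 = 169.37 W/m².
— Configuration B (φ=-36.6°):
cos H₀ = −tan(-36.6°) tan(-17.100°) = -0.2285, H₀ = 1.8013 rad.
Bracket: H₀ sin φ sin δ + cos φ cos δ sin H₀ = 1.8013×-0.59622×-0.29404 + 0.80282×0.95579×0.97355 = 0.315790 + 0.747032 = 1.062822.
Q̄ = (S₀/π) × [bracket] = (1361/π) × 1.062822 = 460.44 W/m².
Ratio Q̄_A / Q̄_B = 169.37 / 460.44 = 0.3678.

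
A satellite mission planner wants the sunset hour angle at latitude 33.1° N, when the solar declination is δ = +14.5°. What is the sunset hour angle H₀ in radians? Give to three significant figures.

cos H₀ = −tan φ · tan δ = −tan(+33.1°) × tan(+14.500°) = -0.1686, so H₀ = 1.7402 rad = 99.71°.

H₀ = 1.74 rad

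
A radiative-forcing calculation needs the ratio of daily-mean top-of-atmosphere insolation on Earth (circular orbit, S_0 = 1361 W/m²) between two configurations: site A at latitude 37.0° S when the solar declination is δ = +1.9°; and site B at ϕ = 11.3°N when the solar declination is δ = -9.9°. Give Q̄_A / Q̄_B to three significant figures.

Q̄_A / Q̄_B ≈ 0.840

— Configuration A (ϕ=-37.0°):
cos h₀ = −tan(-37.0°) tan(+1.900°) = 0.0250, h₀ = 1.5458 rad.
Bracket: h₀ sin ϕ sin δ + cos ϕ cos δ sin h₀ = 1.5458×-0.60182×0.03316 + 0.79864×0.99945×0.99969 = -0.030849 + 0.797953 = 0.767104.
Q̄ = (S_0/π) × [bracket] = (1361/π) × 0.767104 = 332.32 W/m².
— Configuration B (ϕ=+11.3°):
cos h₀ = −tan(+11.3°) tan(-9.900°) = 0.0349, h₀ = 1.5359 rad.
Bracket: h₀ sin ϕ sin δ + cos ϕ cos δ sin h₀ = 1.5359×0.19595×-0.17193 + 0.98061×0.98511×0.99939 = -0.051744 + 0.965419 = 0.913675.
Q̄ = (S_0/π) × [bracket] = (1361/π) × 0.913675 = 395.82 W/m².
Ratio Q̄_A / Q̄_B = 332.32 / 395.82 = 0.8396.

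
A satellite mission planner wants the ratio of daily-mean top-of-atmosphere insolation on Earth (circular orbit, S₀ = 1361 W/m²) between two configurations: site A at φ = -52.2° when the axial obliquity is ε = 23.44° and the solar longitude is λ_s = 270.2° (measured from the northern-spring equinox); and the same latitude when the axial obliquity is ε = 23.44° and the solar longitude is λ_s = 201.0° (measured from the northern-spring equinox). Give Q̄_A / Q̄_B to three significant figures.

— Configuration A (φ=-52.2°):
Solar declination: sin δ = sin ε · sin λ_s = sin 23.44° × sin 270.2° = -0.39779, so δ = -23.440°.
cos H₀ = −tan(-52.2°) tan(-23.440°) = -0.5589, H₀ = 2.1639 rad.
Bracket: H₀ sin φ sin δ + cos φ cos δ sin H₀ = 2.1639×-0.79016×-0.39779 + 0.61291×0.91748×0.82920 = 0.680152 + 0.466286 = 1.146438.
Q̄ = (S₀/π) × [bracket] = (1361/π) × 1.146438 = 496.66 W/m².
— Configuration B (φ=-52.2°):
Solar declination: sin δ = sin ε · sin λ_s = sin 23.44° × sin 201.0° = -0.14255, so δ = -8.196°.
cos H₀ = −tan(-52.2°) tan(-8.196°) = -0.1857, H₀ = 1.7576 rad.
Bracket: H₀ sin φ sin δ + cos φ cos δ sin H₀ = 1.7576×-0.79016×-0.14255 + 0.61291×0.98979×0.98261 = 0.197971 + 0.596103 = 0.794074.
Q̄ = (S₀/π) × [bracket] = (1361/π) × 0.794074 = 344.01 W/m².
Ratio Q̄_A / Q̄_B = 496.66 / 344.01 = 1.444.

Q̄_A / Q̄_B ≈ 1.44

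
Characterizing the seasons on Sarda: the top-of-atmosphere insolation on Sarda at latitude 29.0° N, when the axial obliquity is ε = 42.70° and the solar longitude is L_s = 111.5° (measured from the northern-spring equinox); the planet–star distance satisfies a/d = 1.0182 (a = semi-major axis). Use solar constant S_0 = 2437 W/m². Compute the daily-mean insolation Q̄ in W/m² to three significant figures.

Q̄ ≈ 989 W/m²

Solar declination: sin δ = sin ε · sin L_s = sin 42.70° × sin 111.5° = 0.63097, so δ = +39.122°.
cos h₀ = −tan(+29.0°) tan(+39.122°) = -0.4508, h₀ = 2.0385 rad.
Bracket: h₀ sin ϕ sin δ + cos ϕ cos δ sin h₀ = 2.0385×0.48481×0.63097 + 0.87462×0.77581×0.89261 = 0.623578 + 0.605671 = 1.229249.
Inverse-square distance factor (a/d)² = 1.0182² = 1.036731.
Q̄ = (S_0/π) × 1.036731 × [bracket] = (2437/π) × 1.036731 × 1.229249 = 988.6 W/m².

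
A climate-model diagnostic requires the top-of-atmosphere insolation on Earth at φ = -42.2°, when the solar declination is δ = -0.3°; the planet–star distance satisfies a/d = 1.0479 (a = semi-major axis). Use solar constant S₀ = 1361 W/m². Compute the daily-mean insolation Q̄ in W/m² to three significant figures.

Q̄ ≈ 355 W/m²

cos H₀ = −tan(-42.2°) tan(-0.300°) = -0.0047, H₀ = 1.5755 rad.
Bracket: H₀ sin φ sin δ + cos φ cos δ sin H₀ = 1.5755×-0.67172×-0.00524 + 0.74080×0.99999×0.99999 = 0.005545 + 0.740785 = 0.746330.
Inverse-square distance factor (a/d)² = 1.0479² = 1.098094.
Q̄ = (S₀/π) × 1.098094 × [bracket] = (1361/π) × 1.098094 × 0.746330 = 355.0 W/m².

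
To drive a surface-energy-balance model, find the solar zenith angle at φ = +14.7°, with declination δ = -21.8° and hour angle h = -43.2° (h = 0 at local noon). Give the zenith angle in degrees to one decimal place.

cos θ_z = sin φ sin δ + cos φ cos δ cos h = -0.094238 + 0.654683 = 0.560445.
θ_z = arccos(0.560445) = 55.9°.

θ_z = 55.9°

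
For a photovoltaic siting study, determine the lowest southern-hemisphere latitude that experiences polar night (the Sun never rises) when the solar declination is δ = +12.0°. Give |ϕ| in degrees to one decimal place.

|ϕ| = 78.0°

Polar night requires cos h₀ = −tan ϕ tan δ ≥ 1, i.e. tan ϕ tan δ ≤ −1.
The boundary is |tan ϕ| · |tan δ| = 1, so |ϕ| = 90° − |δ| = 90° − 12.0° = 78.0° in the southern hemisphere.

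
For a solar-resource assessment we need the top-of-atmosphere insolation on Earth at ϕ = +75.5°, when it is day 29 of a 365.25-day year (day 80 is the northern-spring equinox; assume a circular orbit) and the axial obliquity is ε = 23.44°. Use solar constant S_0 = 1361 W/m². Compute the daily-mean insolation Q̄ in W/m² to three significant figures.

Solar longitude: L_s = 360° × (29 − 80)/365.25 = -50.267°, i.e. -50.267° + 360° = 309.733°.
sin δ = sin 23.44° × sin 309.733° = -0.30591, so δ = -17.813°.
cos h₀ = −tan(+75.5°) tan(-17.813°) = 1.2424 ≥ 1 ⇒ polar night, h₀ = 0 and Q̄ = 0.

Q̄ ≈ 0.00 W/m²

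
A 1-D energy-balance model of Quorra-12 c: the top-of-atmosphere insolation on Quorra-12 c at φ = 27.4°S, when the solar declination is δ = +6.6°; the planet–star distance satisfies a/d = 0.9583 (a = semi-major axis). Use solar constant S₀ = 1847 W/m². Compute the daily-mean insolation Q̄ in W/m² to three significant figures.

cos H₀ = −tan(-27.4°) tan(+6.600°) = 0.0600, H₀ = 1.5108 rad.
Bracket: H₀ sin φ sin δ + cos φ cos δ sin H₀ = 1.5108×-0.46020×0.11494 + 0.88782×0.99337×0.99820 = -0.079914 + 0.880346 = 0.800432.
Inverse-square distance factor (a/d)² = 0.9583² = 0.918339.
Q̄ = (S₀/π) × 0.918339 × [bracket] = (1847/π) × 0.918339 × 0.800432 = 432.2 W/m².

Q̄ ≈ 432 W/m²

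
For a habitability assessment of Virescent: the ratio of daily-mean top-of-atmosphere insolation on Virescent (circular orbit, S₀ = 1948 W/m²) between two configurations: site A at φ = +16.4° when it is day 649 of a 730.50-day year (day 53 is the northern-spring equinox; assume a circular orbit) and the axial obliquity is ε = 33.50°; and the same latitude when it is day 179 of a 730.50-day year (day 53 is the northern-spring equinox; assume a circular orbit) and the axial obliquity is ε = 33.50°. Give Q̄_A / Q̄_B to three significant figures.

— Configuration A (φ=+16.4°):
Solar longitude: λ_s = 360° × (649 − 53)/730.50 = 293.717°.
sin δ = sin 33.50° × sin 293.717° = -0.50532, so δ = -30.353°.
cos H₀ = −tan(+16.4°) tan(-30.353°) = 0.1723, H₀ = 1.3976 rad.
Bracket: H₀ sin φ sin δ + cos φ cos δ sin H₀ = 1.3976×0.28234×-0.50532 + 0.95931×0.86293×0.98504 = -0.199398 + 0.815433 = 0.616035.
Q̄ = (S₀/π) × [bracket] = (1948/π) × 0.616035 = 381.98 W/m².
— Configuration B (φ=+16.4°):
Solar longitude: λ_s = 360° × (179 − 53)/730.50 = 62.094°.
sin δ = sin 33.50° × sin 62.094° = 0.48776, so δ = +29.193°.
cos H₀ = −tan(+16.4°) tan(+29.193°) = -0.1644, H₀ = 1.7360 rad.
Bracket: H₀ sin φ sin δ + cos φ cos δ sin H₀ = 1.7360×0.28234×0.48776 + 0.95931×0.87298×0.98639 = 0.239072 + 0.826061 = 1.065133.
Q̄ = (S₀/π) × [bracket] = (1948/π) × 1.065133 = 660.45 W/m².
Ratio Q̄_A / Q̄_B = 381.98 / 660.45 = 0.5784.

Q̄_A / Q̄_B ≈ 0.578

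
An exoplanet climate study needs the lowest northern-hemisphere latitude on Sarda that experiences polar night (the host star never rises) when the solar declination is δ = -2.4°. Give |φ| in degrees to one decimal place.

Polar night requires cos H₀ = −tan φ tan δ ≥ 1, i.e. tan φ tan δ ≤ −1.
The boundary is |tan φ| · |tan δ| = 1, so |φ| = 90° − |δ| = 90° − 2.4° = 87.6° in the northern hemisphere.

|φ| = 87.6°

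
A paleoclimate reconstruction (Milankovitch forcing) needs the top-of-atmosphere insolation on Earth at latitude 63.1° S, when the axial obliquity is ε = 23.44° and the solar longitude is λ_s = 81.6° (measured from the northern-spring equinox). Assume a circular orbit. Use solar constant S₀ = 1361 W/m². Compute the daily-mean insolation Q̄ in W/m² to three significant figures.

Solar declination: sin δ = sin ε · sin λ_s = sin 23.44° × sin 81.6° = 0.39352, so δ = +23.174°.
cos H₀ = −tan(-63.1°) tan(+23.174°) = 0.8438, H₀ = 0.5666 rad.
Bracket: H₀ sin φ sin δ + cos φ cos δ sin H₀ = 0.5666×-0.89180×0.39352 + 0.45243×0.91932×0.53674 = -0.198843 + 0.223245 = 0.024402.
Q̄ = (S₀/π) × [bracket] = (1361/π) × 0.024402 = 10.57 W/m².

Q̄ ≈ 10.6 W/m²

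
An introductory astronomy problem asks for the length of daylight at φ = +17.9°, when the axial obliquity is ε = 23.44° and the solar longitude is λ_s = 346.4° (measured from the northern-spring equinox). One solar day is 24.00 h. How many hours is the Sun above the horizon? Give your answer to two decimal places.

11.77 h

Solar declination: sin δ = sin ε · sin λ_s = sin 23.44° × sin 346.4° = -0.09354, so δ = -5.367°.
cos H₀ = −tan φ · tan δ = −tan(+17.9°) × tan(-5.367°) = 0.0303, so H₀ = 1.5404 rad = 88.26°.
Daylight = 2H₀/(2π) × 24.00 h = (1.5404/π) × 24.00 = 11.77 h.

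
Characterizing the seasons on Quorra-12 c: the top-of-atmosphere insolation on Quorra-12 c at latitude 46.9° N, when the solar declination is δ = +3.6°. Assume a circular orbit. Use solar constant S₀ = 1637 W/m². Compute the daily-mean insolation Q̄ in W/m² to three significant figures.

Q̄ ≈ 394 W/m²

cos H₀ = −tan(+46.9°) tan(+3.600°) = -0.0672, H₀ = 1.6381 rad.
Bracket: H₀ sin φ sin δ + cos φ cos δ sin H₀ = 1.6381×0.73016×0.06279 + 0.68327×0.99803×0.99774 = 0.075102 + 0.680383 = 0.755485.
Q̄ = (S₀/π) × [bracket] = (1637/π) × 0.755485 = 393.7 W/m².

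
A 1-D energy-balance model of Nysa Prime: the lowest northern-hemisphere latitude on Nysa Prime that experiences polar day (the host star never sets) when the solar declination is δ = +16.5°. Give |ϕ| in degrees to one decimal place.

|ϕ| = 73.5°

Polar day requires cos h₀ = −tan ϕ tan δ ≤ −1, i.e. tan ϕ tan δ ≥ 1.
The boundary is |tan ϕ| · |tan δ| = 1, so |ϕ| = 90° − |δ| = 90° − 16.5° = 73.5° in the northern hemisphere.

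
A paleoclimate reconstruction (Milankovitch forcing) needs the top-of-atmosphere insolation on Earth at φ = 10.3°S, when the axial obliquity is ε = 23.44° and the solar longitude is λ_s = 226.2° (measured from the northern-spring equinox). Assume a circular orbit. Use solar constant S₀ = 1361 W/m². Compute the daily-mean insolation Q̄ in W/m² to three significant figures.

Q̄ ≈ 444 W/m²

Solar declination: sin δ = sin ε · sin λ_s = sin 23.44° × sin 226.2° = -0.28711, so δ = -16.685°.
cos H₀ = −tan(-10.3°) tan(-16.685°) = -0.0545, H₀ = 1.6253 rad.
Bracket: H₀ sin φ sin δ + cos φ cos δ sin H₀ = 1.6253×-0.17880×-0.28711 + 0.98389×0.95790×0.99852 = 0.083435 + 0.941073 = 1.024508.
Q̄ = (S₀/π) × [bracket] = (1361/π) × 1.024508 = 443.8 W/m².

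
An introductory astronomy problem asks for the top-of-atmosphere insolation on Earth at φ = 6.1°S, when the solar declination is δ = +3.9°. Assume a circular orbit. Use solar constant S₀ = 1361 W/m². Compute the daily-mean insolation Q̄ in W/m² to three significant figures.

cos H₀ = −tan(-6.1°) tan(+3.900°) = 0.0073, H₀ = 1.5635 rad.
Bracket: H₀ sin φ sin δ + cos φ cos δ sin H₀ = 1.5635×-0.10626×0.06802 + 0.99434×0.99768×0.99997 = -0.011301 + 0.992003 = 0.980702.
Q̄ = (S₀/π) × [bracket] = (1361/π) × 0.980702 = 424.9 W/m².

Q̄ ≈ 425 W/m²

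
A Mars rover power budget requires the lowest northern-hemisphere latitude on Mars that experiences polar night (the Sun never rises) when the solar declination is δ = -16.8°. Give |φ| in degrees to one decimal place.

Polar night requires cos H₀ = −tan φ tan δ ≥ 1, i.e. tan φ tan δ ≤ −1.
The boundary is |tan φ| · |tan δ| = 1, so |φ| = 90° − |δ| = 90° − 16.8° = 73.2° in the northern hemisphere.

|φ| = 73.2°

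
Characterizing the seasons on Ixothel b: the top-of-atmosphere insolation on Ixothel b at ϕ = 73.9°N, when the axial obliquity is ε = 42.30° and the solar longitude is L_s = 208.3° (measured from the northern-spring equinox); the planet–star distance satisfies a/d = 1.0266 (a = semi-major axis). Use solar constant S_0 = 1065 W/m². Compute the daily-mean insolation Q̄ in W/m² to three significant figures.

Solar declination: sin δ = sin ε · sin L_s = sin 42.30° × sin 208.3° = -0.31907, so δ = -18.607°.
cos h₀ = −tan(+73.9°) tan(-18.607°) = 1.1664 ≥ 1 ⇒ polar night, h₀ = 0 and Q̄ = 0.
Inverse-square distance factor (a/d)² = 1.0266² = 1.053908.

Q̄ ≈ 0.00 W/m²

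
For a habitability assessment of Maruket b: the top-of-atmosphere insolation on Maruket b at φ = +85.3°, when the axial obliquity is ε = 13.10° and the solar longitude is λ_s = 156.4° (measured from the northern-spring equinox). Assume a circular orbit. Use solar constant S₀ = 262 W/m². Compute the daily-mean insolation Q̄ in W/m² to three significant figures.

Q̄ ≈ 23.7 W/m²

Solar declination: sin δ = sin ε · sin λ_s = sin 13.10° × sin 156.4° = 0.09074, so δ = +5.206°.
cos H₀ = −tan(+85.3°) tan(+5.206°) = -1.1083 ≤ −1 ⇒ polar day, H₀ = π.
Bracket: H₀ sin φ sin δ + cos φ cos δ sin H₀ = 3.1416×0.99664×0.09074 + 0.08194×0.99587×0.00000 = 0.284111 + 0.000000 = 0.284111.
Q̄ = (S₀/π) × [bracket] = (262/π) × 0.284111 = 23.69 W/m².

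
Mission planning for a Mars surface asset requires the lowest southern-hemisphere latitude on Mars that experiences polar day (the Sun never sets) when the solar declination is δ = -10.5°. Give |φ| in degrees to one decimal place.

Polar day requires cos H₀ = −tan φ tan δ ≤ −1, i.e. tan φ tan δ ≥ 1.
The boundary is |tan φ| · |tan δ| = 1, so |φ| = 90° − |δ| = 90° − 10.5° = 79.5° in the southern hemisphere.

|φ| = 79.5°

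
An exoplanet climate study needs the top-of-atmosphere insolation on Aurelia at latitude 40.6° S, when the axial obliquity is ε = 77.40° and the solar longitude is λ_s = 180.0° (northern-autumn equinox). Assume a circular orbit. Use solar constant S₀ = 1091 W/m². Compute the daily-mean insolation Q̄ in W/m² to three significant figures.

Q̄ ≈ 264 W/m²

Solar declination: sin δ = sin ε · sin λ_s = sin 77.40° × sin 180.0° = 0.00000, so δ = +0.000°.
cos H₀ = −tan(-40.6°) tan(+0.000°) = 0.0000, H₀ = 1.5708 rad.
Bracket: H₀ sin φ sin δ + cos φ cos δ sin H₀ = 1.5708×-0.65077×0.00000 + 0.75927×1.00000×1.00000 = -0.000000 + 0.759270 = 0.759270.
Q̄ = (S₀/π) × [bracket] = (1091/π) × 0.759270 = 263.7 W/m².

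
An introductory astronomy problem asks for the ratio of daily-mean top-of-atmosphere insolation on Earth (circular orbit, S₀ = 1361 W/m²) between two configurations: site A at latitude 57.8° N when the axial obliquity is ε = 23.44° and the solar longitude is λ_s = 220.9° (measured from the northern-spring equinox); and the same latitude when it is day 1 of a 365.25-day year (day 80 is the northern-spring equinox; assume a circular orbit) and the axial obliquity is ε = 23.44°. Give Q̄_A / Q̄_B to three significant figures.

— Configuration A (φ=+57.8°):
Solar declination: sin δ = sin ε · sin λ_s = sin 23.44° × sin 220.9° = -0.26045, so δ = -15.097°.
cos H₀ = −tan(+57.8°) tan(-15.097°) = 0.4284, H₀ = 1.1281 rad.
Bracket: H₀ sin φ sin δ + cos φ cos δ sin H₀ = 1.1281×0.84619×-0.26045 + 0.53288×0.96549×0.90360 = -0.248622 + 0.464893 = 0.216271.
Q̄ = (S₀/π) × [bracket] = (1361/π) × 0.216271 = 93.693 W/m².
— Configuration B (φ=+57.8°):
Solar longitude: λ_s = 360° × (1 − 80)/365.25 = -77.864°, i.e. -77.864° + 360° = 282.136°.
sin δ = sin 23.44° × sin 282.136° = -0.38890, so δ = -22.886°.
cos H₀ = −tan(+57.8°) tan(-22.886°) = 0.6703, H₀ = 0.8361 rad.
Bracket: H₀ sin φ sin δ + cos φ cos δ sin H₀ = 0.8361×0.84619×-0.38890 + 0.53288×0.92128×0.74206 = -0.275147 + 0.364301 = 0.089154.
Q̄ = (S₀/π) × [bracket] = (1361/π) × 0.089154 = 38.623 W/m².
Ratio Q̄_A / Q̄_B = 93.693 / 38.623 = 2.426.

Q̄_A / Q̄_B ≈ 2.43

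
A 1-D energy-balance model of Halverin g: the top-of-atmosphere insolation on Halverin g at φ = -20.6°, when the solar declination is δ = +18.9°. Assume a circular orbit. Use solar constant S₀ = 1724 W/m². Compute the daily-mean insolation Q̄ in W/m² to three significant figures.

cos H₀ = −tan(-20.6°) tan(+18.900°) = 0.1287, H₀ = 1.4417 rad.
Bracket: H₀ sin φ sin δ + cos φ cos δ sin H₀ = 1.4417×-0.35184×0.32392 + 0.93606×0.94609×0.99168 = -0.164308 + 0.878229 = 0.713921.
Q̄ = (S₀/π) × [bracket] = (1724/π) × 0.713921 = 391.8 W/m².

Q̄ ≈ 392 W/m²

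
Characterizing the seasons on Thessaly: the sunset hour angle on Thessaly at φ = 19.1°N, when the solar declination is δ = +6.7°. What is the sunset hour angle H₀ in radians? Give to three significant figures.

cos H₀ = −tan φ · tan δ = −tan(+19.1°) × tan(+6.700°) = -0.0407, so H₀ = 1.6115 rad = 92.33°.

H₀ = 1.61 rad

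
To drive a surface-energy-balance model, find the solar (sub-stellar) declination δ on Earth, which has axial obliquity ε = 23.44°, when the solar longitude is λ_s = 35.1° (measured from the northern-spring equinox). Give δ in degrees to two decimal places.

δ = +13.22°

sin δ = sin ε · sin λ_s = sin 23.44° × sin 35.1° = 0.228730.
δ = arcsin(0.228730) = +13.22°.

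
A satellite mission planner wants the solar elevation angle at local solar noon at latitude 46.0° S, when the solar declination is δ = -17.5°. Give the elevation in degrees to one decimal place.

61.5°

At local noon the hour angle is zero, so the zenith angle equals |φ − δ| = |-46.0° − (-17.500°)| = 28.500°.
Elevation = 90° − 28.500° = 61.5°.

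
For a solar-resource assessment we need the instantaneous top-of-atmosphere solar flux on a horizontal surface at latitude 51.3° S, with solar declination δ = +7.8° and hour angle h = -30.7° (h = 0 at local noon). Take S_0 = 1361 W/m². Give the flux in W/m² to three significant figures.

cos θ_z = sin ϕ sin δ + cos ϕ cos δ cos h = -0.105917 + 0.532642 = 0.426725.
Flux = S_0 · cos θ_z = 1361 × 0.426725 = 580.8 W/m².

581 W/m²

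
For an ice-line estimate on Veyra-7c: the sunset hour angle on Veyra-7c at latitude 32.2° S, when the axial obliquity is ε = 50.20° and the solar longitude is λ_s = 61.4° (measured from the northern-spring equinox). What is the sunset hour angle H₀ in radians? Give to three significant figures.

H₀ = 0.958 rad

Solar declination: sin δ = sin ε · sin λ_s = sin 50.20° × sin 61.4° = 0.67454, so δ = +42.418°.
cos H₀ = −tan φ · tan δ = −tan(-32.2°) × tan(+42.418°) = 0.5754, so H₀ = 0.9577 rad = 54.87°.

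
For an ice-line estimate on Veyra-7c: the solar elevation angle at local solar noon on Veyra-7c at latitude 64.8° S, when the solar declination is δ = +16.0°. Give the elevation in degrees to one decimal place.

9.2°

At local noon the hour angle is zero, so the zenith angle equals |φ − δ| = |-64.8° − (+16.000°)| = 80.800°.
Elevation = 90° − 80.800° = 9.2°.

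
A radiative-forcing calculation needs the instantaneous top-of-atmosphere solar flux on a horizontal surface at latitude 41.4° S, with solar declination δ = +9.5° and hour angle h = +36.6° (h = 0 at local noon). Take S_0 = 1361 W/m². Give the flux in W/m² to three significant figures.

660 W/m²

cos θ_z = sin ϕ sin δ + cos ϕ cos δ cos h = -0.109148 + 0.593943 = 0.484795.
Flux = S_0 · cos θ_z = 1361 × 0.484795 = 659.8 W/m².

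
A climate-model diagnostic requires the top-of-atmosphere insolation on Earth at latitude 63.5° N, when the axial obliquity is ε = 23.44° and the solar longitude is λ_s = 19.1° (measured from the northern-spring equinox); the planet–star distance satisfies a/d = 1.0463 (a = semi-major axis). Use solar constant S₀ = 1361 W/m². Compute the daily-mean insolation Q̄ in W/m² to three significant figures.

Solar declination: sin δ = sin ε · sin λ_s = sin 23.44° × sin 19.1° = 0.13016, so δ = +7.479°.
cos H₀ = −tan(+63.5°) tan(+7.479°) = -0.2633, H₀ = 1.8372 rad.
Bracket: H₀ sin φ sin δ + cos φ cos δ sin H₀ = 1.8372×0.89493×0.13016 + 0.44620×0.99149×0.96471 = 0.214005 + 0.426790 = 0.640795.
Inverse-square distance factor (a/d)² = 1.0463² = 1.094744.
Q̄ = (S₀/π) × 1.094744 × [bracket] = (1361/π) × 1.094744 × 0.640795 = 303.9 W/m².

Q̄ ≈ 304 W/m²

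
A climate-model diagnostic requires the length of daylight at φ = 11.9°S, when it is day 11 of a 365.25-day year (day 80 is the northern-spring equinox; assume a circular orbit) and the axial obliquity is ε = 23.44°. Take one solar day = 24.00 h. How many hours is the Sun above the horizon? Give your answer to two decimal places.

12.64 h

Solar longitude: λ_s = 360° × (11 − 80)/365.25 = -68.008°, i.e. -68.008° + 360° = 291.992°.
sin δ = sin 23.44° × sin 291.992° = -0.36884, so δ = -21.644°.
cos H₀ = −tan φ · tan δ = −tan(-11.9°) × tan(-21.644°) = -0.0836, so H₀ = 1.6545 rad = 94.80°.
Daylight = 2H₀/(2π) × 24.00 h = (1.6545/π) × 24.00 = 12.64 h.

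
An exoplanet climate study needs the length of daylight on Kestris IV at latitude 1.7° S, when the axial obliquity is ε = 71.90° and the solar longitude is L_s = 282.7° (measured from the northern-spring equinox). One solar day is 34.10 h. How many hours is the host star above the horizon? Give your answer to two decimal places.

17.85 h

Solar declination: sin δ = sin ε · sin L_s = sin 71.90° × sin 282.7° = -0.92726, so δ = -68.012°.
cos h₀ = −tan ϕ · tan δ = −tan(-1.7°) × tan(-68.012°) = -0.0735, so h₀ = 1.6444 rad = 94.22°.
Daylight = 2h₀/(2π) × 34.10 h = (1.6444/π) × 34.10 = 17.85 h.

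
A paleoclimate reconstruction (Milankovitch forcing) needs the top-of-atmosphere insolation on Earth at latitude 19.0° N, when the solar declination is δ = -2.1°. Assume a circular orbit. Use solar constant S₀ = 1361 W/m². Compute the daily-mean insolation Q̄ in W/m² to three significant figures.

cos H₀ = −tan(+19.0°) tan(-2.100°) = 0.0126, H₀ = 1.5582 rad.
Bracket: H₀ sin φ sin δ + cos φ cos δ sin H₀ = 1.5582×0.32557×-0.03664 + 0.94552×0.99933×0.99992 = -0.018588 + 0.944811 = 0.926223.
Q̄ = (S₀/π) × [bracket] = (1361/π) × 0.926223 = 401.3 W/m².

Q̄ ≈ 401 W/m²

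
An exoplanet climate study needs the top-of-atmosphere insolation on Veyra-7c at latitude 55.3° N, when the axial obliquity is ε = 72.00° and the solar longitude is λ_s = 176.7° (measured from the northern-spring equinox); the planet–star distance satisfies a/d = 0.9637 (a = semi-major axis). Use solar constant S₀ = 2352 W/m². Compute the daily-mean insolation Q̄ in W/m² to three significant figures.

Q̄ ≈ 446 W/m²

Solar declination: sin δ = sin ε · sin λ_s = sin 72.00° × sin 176.7° = 0.05475, so δ = +3.138°.
cos H₀ = −tan(+55.3°) tan(+3.138°) = -0.0792, H₀ = 1.6501 rad.
Bracket: H₀ sin φ sin δ + cos φ cos δ sin H₀ = 1.6501×0.82214×0.05475 + 0.56928×0.99850×0.99686 = 0.074275 + 0.566641 = 0.640916.
Inverse-square distance factor (a/d)² = 0.9637² = 0.928718.
Q̄ = (S₀/π) × 0.928718 × [bracket] = (2352/π) × 0.928718 × 0.640916 = 445.6 W/m².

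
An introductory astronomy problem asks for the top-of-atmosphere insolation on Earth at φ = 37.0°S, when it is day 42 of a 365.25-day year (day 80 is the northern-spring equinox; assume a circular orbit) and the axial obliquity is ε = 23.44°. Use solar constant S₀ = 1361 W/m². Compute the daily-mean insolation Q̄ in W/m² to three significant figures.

Q̄ ≈ 441 W/m²

Solar longitude: λ_s = 360° × (42 − 80)/365.25 = -37.454°, i.e. -37.454° + 360° = 322.546°.
sin δ = sin 23.44° × sin 322.546° = -0.24190, so δ = -13.999°.
cos H₀ = −tan(-37.0°) tan(-13.999°) = -0.1879, H₀ = 1.7598 rad.
Bracket: H₀ sin φ sin δ + cos φ cos δ sin H₀ = 1.7598×-0.60182×-0.24190 + 0.79864×0.97030×0.98219 = 0.256192 + 0.761119 = 1.017311.
Q̄ = (S₀/π) × [bracket] = (1361/π) × 1.017311 = 440.7 W/m².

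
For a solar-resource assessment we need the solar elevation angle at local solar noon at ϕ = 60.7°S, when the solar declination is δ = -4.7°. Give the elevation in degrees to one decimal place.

34.0°

At local noon the hour angle is zero, so the zenith angle equals |ϕ − δ| = |-60.7° − (-4.700°)| = 56.000°.
Elevation = 90° − 56.000° = 34.0°.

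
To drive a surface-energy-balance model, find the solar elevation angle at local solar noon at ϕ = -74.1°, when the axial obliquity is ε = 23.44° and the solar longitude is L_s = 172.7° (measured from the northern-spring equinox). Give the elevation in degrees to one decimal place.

Solar declination: sin δ = sin ε · sin L_s = sin 23.44° × sin 172.7° = 0.05054, so δ = +2.897°.
At local noon the hour angle is zero, so the zenith angle equals |ϕ − δ| = |-74.1° − (+2.897°)| = 76.997°.
Elevation = 90° − 76.997° = 13.0°.

13.0°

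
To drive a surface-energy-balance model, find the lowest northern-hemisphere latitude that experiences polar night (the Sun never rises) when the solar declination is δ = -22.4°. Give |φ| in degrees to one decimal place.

|φ| = 67.6°

Polar night requires cos H₀ = −tan φ tan δ ≥ 1, i.e. tan φ tan δ ≤ −1.
The boundary is |tan φ| · |tan δ| = 1, so |φ| = 90° − |δ| = 90° − 22.4° = 67.6° in the northern hemisphere.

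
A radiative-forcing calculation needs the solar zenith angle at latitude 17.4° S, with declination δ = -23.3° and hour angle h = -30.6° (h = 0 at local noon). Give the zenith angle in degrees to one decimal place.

θ_z = 29.2°

cos θ_z = sin ϕ sin δ + cos ϕ cos δ cos h = 0.118284 + 0.754370 = 0.872654.
θ_z = arccos(0.872654) = 29.2°.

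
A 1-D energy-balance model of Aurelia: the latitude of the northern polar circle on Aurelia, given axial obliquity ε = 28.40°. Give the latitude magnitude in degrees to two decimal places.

61.60°

The polar circle is the lowest latitude that experiences at least one full rotation of continuous daylight at the northern-summer solstice; it lies at |φ| = 90° − ε = 90° − 28.40° = 61.60°.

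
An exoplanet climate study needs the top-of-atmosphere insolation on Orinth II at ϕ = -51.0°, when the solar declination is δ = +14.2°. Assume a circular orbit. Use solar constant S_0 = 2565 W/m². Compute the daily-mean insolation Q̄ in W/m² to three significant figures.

Q̄ ≈ 278 W/m²

cos h₀ = −tan(-51.0°) tan(+14.200°) = 0.3125, h₀ = 1.2530 rad.
Bracket: h₀ sin ϕ sin δ + cos ϕ cos δ sin h₀ = 1.2530×-0.77715×0.24531 + 0.62932×0.96945×0.94993 = -0.238875 + 0.579547 = 0.340672.
Q̄ = (S_0/π) × [bracket] = (2565/π) × 0.340672 = 278.1 W/m².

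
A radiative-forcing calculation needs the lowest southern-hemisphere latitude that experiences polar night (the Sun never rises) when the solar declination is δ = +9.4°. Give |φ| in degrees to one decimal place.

Polar night requires cos H₀ = −tan φ tan δ ≥ 1, i.e. tan φ tan δ ≤ −1.
The boundary is |tan φ| · |tan δ| = 1, so |φ| = 90° − |δ| = 90° − 9.4° = 80.6° in the southern hemisphere.

|φ| = 80.6°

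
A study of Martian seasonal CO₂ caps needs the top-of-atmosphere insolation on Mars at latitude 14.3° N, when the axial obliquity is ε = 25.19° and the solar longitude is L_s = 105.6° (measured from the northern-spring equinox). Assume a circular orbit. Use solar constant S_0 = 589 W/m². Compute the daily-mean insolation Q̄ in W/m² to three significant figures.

Solar declination: sin δ = sin ε · sin L_s = sin 25.19° × sin 105.6° = 0.40994, so δ = +24.201°.
cos h₀ = −tan(+14.3°) tan(+24.201°) = -0.1146, h₀ = 1.6856 rad.
Bracket: h₀ sin ϕ sin δ + cos ϕ cos δ sin h₀ = 1.6856×0.24700×0.40994 + 0.96902×0.91211×0.99342 = 0.170676 + 0.878037 = 1.048713.
Q̄ = (S_0/π) × [bracket] = (589/π) × 1.048713 = 196.6 W/m².

Q̄ ≈ 197 W/m²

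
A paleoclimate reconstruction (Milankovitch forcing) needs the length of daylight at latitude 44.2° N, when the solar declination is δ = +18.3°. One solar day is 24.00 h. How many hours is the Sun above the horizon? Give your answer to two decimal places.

cos h₀ = −tan ϕ · tan δ = −tan(+44.2°) × tan(+18.300°) = -0.3216, so h₀ = 1.8982 rad = 108.76°.
Daylight = 2h₀/(2π) × 24.00 h = (1.8982/π) × 24.00 = 14.50 h.

14.50 h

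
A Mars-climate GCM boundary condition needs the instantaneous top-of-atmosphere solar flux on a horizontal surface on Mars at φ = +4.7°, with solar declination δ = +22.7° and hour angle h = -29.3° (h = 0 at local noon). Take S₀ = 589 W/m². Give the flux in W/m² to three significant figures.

cos θ_z = sin φ sin δ + cos φ cos δ cos h = 0.031621 + 0.801812 = 0.833433.
Flux = S₀ · cos θ_z = 589 × 0.833433 = 490.9 W/m².

491 W/m²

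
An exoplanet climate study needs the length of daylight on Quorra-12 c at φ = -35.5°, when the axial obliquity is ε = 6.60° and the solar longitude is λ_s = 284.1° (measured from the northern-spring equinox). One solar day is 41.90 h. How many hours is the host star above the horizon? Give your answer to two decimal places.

22.02 h

Solar declination: sin δ = sin ε · sin λ_s = sin 6.60° × sin 284.1° = -0.11147, so δ = -6.400°.
cos H₀ = −tan φ · tan δ = −tan(-35.5°) × tan(-6.400°) = -0.0800, so H₀ = 1.6509 rad = 94.59°.
Daylight = 2H₀/(2π) × 41.90 h = (1.6509/π) × 41.90 = 22.02 h.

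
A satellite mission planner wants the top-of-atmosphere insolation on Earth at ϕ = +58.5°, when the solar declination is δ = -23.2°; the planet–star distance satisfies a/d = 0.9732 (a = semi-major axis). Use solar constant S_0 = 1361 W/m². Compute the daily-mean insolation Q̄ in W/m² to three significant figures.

cos h₀ = −tan(+58.5°) tan(-23.200°) = 0.6994, h₀ = 0.7962 rad.
Bracket: h₀ sin ϕ sin δ + cos ϕ cos δ sin h₀ = 0.7962×0.85264×-0.39394 + 0.52250×0.91914×0.71472 = -0.267435 + 0.343245 = 0.075810.
Inverse-square distance factor (a/d)² = 0.9732² = 0.947118.
Q̄ = (S_0/π) × 0.947118 × [bracket] = (1361/π) × 0.947118 × 0.075810 = 31.11 W/m².

Q̄ ≈ 31.1 W/m²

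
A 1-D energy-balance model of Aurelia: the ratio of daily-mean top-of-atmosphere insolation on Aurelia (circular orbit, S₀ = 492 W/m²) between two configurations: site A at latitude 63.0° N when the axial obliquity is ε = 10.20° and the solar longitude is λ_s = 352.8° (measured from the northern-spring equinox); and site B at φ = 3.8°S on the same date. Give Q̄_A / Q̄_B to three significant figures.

Q̄_A / Q̄_B ≈ 0.423

— Configuration A (φ=+63.0°):
Solar declination: sin δ = sin ε · sin λ_s = sin 10.20° × sin 352.8° = -0.02219, so δ = -1.272°.
cos H₀ = −tan(+63.0°) tan(-1.272°) = 0.0436, H₀ = 1.5272 rad.
Bracket: H₀ sin φ sin δ + cos φ cos δ sin H₀ = 1.5272×0.89101×-0.02219 + 0.45399×0.99975×0.99905 = -0.030195 + 0.453445 = 0.423250.
Q̄ = (S₀/π) × [bracket] = (492/π) × 0.423250 = 66.285 W/m².
— Configuration B (φ=-3.8°):
cos H₀ = −tan(-3.8°) tan(-1.272°) = -0.0015, H₀ = 1.5723 rad.
Bracket: H₀ sin φ sin δ + cos φ cos δ sin H₀ = 1.5723×-0.06627×-0.02219 + 0.99780×0.99975×1.00000 = 0.002312 + 0.997551 = 0.999863.
Q̄ = (S₀/π) × [bracket] = (492/π) × 0.999863 = 156.59 W/m².
Ratio Q̄_A / Q̄_B = 66.285 / 156.59 = 0.4233.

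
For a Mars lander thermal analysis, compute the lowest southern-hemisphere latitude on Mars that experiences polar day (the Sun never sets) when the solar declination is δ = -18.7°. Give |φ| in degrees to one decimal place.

|φ| = 71.3°

Polar day requires cos H₀ = −tan φ tan δ ≤ −1, i.e. tan φ tan δ ≥ 1.
The boundary is |tan φ| · |tan δ| = 1, so |φ| = 90° − |δ| = 90° − 18.7° = 71.3° in the southern hemisphere.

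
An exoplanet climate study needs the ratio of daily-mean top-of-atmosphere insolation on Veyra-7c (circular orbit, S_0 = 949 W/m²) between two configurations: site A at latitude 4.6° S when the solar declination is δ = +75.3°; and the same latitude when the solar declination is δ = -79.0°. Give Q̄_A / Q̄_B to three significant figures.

Q̄_A / Q̄_B ≈ 0.433

— Configuration A (ϕ=-4.6°):
cos h₀ = −tan(-4.6°) tan(+75.300°) = 0.3067, h₀ = 1.2591 rad.
Bracket: h₀ sin ϕ sin δ + cos ϕ cos δ sin h₀ = 1.2591×-0.08020×0.96727 + 0.99678×0.25376×0.95181 = -0.097675 + 0.240754 = 0.143079.
Q̄ = (S_0/π) × [bracket] = (949/π) × 0.143079 = 43.221 W/m².
— Configuration B (ϕ=-4.6°):
cos h₀ = −tan(-4.6°) tan(-79.000°) = -0.4139, h₀ = 1.9976 rad.
Bracket: h₀ sin ϕ sin δ + cos ϕ cos δ sin h₀ = 1.9976×-0.08020×-0.98163 + 0.99678×0.19081×0.91031 = 0.157265 + 0.173137 = 0.330402.
Q̄ = (S_0/π) × [bracket] = (949/π) × 0.330402 = 99.807 W/m².
Ratio Q̄_A / Q̄_B = 43.221 / 99.807 = 0.4330.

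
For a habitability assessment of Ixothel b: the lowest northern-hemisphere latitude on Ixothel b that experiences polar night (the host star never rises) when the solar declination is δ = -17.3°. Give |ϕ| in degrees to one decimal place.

Polar night requires cos h₀ = −tan ϕ tan δ ≥ 1, i.e. tan ϕ tan δ ≤ −1.
The boundary is |tan ϕ| · |tan δ| = 1, so |ϕ| = 90° − |δ| = 90° − 17.3° = 72.7° in the northern hemisphere.

|ϕ| = 72.7°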